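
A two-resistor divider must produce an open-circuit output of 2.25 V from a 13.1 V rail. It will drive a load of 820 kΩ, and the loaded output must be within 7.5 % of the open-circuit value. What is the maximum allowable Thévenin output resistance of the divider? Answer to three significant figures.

Loading drop = R_th/(R_th + R_L) ≤ 0.0750, so R_th ≤ R_L · ε/(1−ε) = 820 kΩ × 0.0750/0.9250 = 66.5 kΩ.
(Any R1, R2 with R2/(R1+R2) = 0.172 and R1‖R2 ≤ 66.5 kΩ will meet the spec.)

R_th ≤ 66.5 kΩ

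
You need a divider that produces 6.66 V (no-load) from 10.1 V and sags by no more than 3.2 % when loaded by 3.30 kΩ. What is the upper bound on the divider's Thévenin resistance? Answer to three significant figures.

R_th ≤ 109 Ω

Loading drop = R_th/(R_th + R_L) ≤ 0.0320, so R_th ≤ R_L · ε/(1−ε) = 3.30 kΩ × 0.0320/0.9680 = 109 Ω.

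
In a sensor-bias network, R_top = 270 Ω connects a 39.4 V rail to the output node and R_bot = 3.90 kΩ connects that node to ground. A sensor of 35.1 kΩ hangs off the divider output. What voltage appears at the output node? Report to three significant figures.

The load sits in parallel with R_bot: R_bot‖R_L = (3900 × 35100) / (3900 + 35100) = 3510 Ω.
V_out = 39.4 × 3510 / (270 + 3510) = 39.4 × 3510/3780 = 36.6 V.

V_out ≈ 36.6 V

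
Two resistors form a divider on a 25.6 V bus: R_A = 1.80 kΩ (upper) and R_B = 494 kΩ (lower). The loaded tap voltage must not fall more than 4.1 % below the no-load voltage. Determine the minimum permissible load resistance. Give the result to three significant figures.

R_L(min) ≈ 41.9 kΩ

Output resistance R_th = R_A‖R_B = (1.80 × 494)/495.8 = 1.793 kΩ.
The fractional drop is R_th/(R_th + R_L); requiring this ≤ 0.0410 gives R_L ≥ R_th(1/0.0410 − 1) = 1.793 × 23.39 = 41.9 kΩ.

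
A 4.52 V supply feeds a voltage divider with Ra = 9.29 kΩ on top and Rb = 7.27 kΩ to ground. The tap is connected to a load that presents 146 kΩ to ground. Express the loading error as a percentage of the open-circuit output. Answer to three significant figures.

The divider's output (Thévenin) resistance is Ra‖Rb = 4.078 kΩ.
Fractional drop under load = R_th/(R_th + R_L) = 4.078 / (4.078 + 146) = 0.02718.
So the output falls by 2.72 %.

2.72 %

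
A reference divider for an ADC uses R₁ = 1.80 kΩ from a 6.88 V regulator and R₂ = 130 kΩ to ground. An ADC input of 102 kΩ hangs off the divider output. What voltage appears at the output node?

V_out ≈ 6.67 V

The load sits in parallel with R₂: R₂‖R_L = (130 × 102) / (130 + 102) = 57.16 kΩ.
V_out = 6.88 × 57.16 / (1.80 + 57.16) = 6.88 × 57.16/58.96 = 6.67 V.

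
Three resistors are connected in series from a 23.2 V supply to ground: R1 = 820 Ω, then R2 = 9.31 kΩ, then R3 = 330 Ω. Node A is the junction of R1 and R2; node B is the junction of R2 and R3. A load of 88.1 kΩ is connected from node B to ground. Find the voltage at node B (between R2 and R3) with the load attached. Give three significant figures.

V ≈ 0.729 V

At node B, R3 is in parallel with the load: R3‖R_L = 328.8 Ω.
Below node A the resistance is R2 + (R3‖R_L) = 9639 Ω, so V_A = 23.2 × 9639/10460 = 21.38 V.
Then V_B = V_A × (R3‖R_L)/(R2 + R3‖R_L) = 21.38 × 328.8/9639 = 0.729 V.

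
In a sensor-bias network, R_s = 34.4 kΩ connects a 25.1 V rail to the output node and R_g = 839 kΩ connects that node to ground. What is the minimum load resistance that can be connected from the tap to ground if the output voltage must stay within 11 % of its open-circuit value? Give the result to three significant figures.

Output resistance R_th = R_s‖R_g = (34.4 × 839)/873.4 = 33.05 kΩ.
The fractional drop is R_th/(R_th + R_L); requiring this ≤ 0.110 gives R_L ≥ R_th(1/0.110 − 1) = 33.05 × 8.091 = 267 kΩ.

R_L(min) ≈ 267 kΩ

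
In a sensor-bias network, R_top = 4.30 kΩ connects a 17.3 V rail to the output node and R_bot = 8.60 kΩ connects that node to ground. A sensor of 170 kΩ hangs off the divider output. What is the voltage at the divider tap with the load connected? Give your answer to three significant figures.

V_out ≈ 11.3 V

The load sits in parallel with R_bot: R_bot‖R_L = (8.60 × 170) / (8.60 + 170) = 8.186 kΩ.
V_out = 17.3 × 8.186 / (4.30 + 8.186) = 17.3 × 8.186/12.49 = 11.3 V.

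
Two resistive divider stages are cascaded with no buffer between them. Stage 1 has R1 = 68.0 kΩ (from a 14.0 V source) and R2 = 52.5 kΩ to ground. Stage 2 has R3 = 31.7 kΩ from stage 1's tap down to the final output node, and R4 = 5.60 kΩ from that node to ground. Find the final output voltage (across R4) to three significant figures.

V_out ≈ 0.510 V

Stage 2 presents R3+R4 = 37.30 kΩ as a load on stage 1's tap.
Stage 1's lower leg becomes R2‖(R3+R4) = 21.81 kΩ, so V_mid = 14.0 × 21.81/89.81 = 3.399 V.
Stage 2 is itself unloaded: V_out = V_mid × R4/(R3+R4) = 3.399 × 5.60/37.30 = 0.510 V.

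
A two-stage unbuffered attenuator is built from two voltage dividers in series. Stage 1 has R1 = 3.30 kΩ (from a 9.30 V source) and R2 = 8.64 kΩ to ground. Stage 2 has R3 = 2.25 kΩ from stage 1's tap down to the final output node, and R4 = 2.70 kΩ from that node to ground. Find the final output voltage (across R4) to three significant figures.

Stage 2 presents R3+R4 = 4.950 kΩ as a load on stage 1's tap.
Stage 1's lower leg becomes R2‖(R3+R4) = 3.147 kΩ, so V_mid = 9.30 × 3.147/6.447 = 4.540 V.
Stage 2 is itself unloaded: V_out = V_mid × R4/(R3+R4) = 4.540 × 2.70/4.950 = 2.48 V.

V_out ≈ 2.48 V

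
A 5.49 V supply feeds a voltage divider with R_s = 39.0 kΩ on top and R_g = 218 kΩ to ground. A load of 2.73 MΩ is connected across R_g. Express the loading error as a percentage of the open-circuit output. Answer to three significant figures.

The divider's output (Thévenin) resistance is R_s‖R_g = 33.08 kΩ.
Fractional drop under load = R_th/(R_th + R_L) = 33.08 / (33.08 + 2730) = 0.01197.
So the output falls by 1.20 %.

1.20 %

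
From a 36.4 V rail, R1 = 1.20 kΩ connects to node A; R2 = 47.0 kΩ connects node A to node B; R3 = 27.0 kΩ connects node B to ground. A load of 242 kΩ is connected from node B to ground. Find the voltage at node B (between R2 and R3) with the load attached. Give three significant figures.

V ≈ 12.2 V

At node B, R3 is in parallel with the load: R3‖R_L = 24.29 kΩ.
Below node A the resistance is R2 + (R3‖R_L) = 71.29 kΩ, so V_A = 36.4 × 71.29/72.49 = 35.80 V.
Then V_B = V_A × (R3‖R_L)/(R2 + R3‖R_L) = 35.80 × 24.29/71.29 = 12.2 V.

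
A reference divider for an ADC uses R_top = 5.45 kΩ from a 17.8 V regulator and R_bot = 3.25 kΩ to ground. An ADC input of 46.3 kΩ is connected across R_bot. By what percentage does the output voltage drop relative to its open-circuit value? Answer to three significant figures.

4.21 %

The divider's output (Thévenin) resistance is R_top‖R_bot = 2.036 kΩ.
Fractional drop under load = R_th/(R_th + R_L) = 2.036 / (2.036 + 46.3) = 0.04212.
So the output falls by 4.21 %.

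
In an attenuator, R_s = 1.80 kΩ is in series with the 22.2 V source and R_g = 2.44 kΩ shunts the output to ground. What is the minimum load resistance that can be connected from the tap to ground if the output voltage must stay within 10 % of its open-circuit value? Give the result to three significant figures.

Output resistance R_th = R_s‖R_g = (1.80 × 2.44)/4.240 = 1.036 kΩ.
The fractional drop is R_th/(R_th + R_L); requiring this ≤ 0.100 gives R_L ≥ R_th(1/0.100 − 1) = 1.036 × 9.000 = 9.32 kΩ.

R_L(min) ≈ 9.32 kΩ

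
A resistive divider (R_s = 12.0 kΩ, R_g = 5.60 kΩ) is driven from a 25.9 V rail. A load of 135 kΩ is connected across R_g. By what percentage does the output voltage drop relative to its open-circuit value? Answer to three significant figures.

The divider's output (Thévenin) resistance is R_s‖R_g = 3.818 kΩ.
Fractional drop under load = R_th/(R_th + R_L) = 3.818 / (3.818 + 135) = 0.02750.
So the output falls by 2.75 %.

2.75 %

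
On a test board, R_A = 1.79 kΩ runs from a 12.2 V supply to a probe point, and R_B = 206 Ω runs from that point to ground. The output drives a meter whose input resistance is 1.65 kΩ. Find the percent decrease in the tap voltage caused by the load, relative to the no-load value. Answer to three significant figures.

10.1 %

Unloaded V = 12.2 × 206/1996 = 1.2591 V.
Loaded: R_B‖R_L = 183.1 Ω, giving V = 12.2 × 183.1/1973 = 1.1323 V.
Drop = (1.2591 − 1.1323) / 1.2591 = 10.1 %.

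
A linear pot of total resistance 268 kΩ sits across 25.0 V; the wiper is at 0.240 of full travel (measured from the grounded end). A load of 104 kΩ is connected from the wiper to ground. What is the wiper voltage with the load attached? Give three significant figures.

V ≈ 4.08 V

The wiper splits the pot into (1−α)R = 203.7 kΩ above and αR = 64.32 kΩ below.
Lower section ‖ load = 39.74 kΩ.
V_wiper = 25.0 × 39.74/(203.7 + 39.74) = 4.08 V.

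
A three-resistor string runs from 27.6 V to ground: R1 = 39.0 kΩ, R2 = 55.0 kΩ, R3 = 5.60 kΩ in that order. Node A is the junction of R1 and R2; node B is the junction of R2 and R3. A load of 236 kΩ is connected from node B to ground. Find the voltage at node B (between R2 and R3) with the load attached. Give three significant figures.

At node B, R3 is in parallel with the load: R3‖R_L = 5.470 kΩ.
Below node A the resistance is R2 + (R3‖R_L) = 60.47 kΩ, so V_A = 27.6 × 60.47/99.47 = 16.78 V.
Then V_B = V_A × (R3‖R_L)/(R2 + R3‖R_L) = 16.78 × 5.470/60.47 = 1.52 V.

V ≈ 1.52 V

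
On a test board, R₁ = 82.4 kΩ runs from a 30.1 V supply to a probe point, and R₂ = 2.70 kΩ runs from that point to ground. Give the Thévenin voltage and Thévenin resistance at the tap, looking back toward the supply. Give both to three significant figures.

V_th is the open-circuit tap voltage: 30.1 × 2.70/(82.4 + 2.70) = 0.955 V.
With the supply zeroed, R₁ and R₂ appear in parallel from the tap: R_th = R₁‖R₂ = (82.4 × 2.70)/85.10 = 2.61 kΩ.

V_th = 0.955 V, R_th = 2.61 kΩ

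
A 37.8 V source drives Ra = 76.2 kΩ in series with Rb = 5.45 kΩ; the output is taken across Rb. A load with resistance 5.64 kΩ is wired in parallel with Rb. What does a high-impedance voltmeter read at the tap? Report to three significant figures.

The load sits in parallel with Rb: Rb‖R_L = (5.45 × 5.64) / (5.45 + 5.64) = 2.772 kΩ.
V_out = 37.8 × 2.772 / (76.2 + 2.772) = 37.8 × 2.772/78.97 = 1.33 V.
(Unloaded it would have been 2.52 V.)

V_out ≈ 1.33 V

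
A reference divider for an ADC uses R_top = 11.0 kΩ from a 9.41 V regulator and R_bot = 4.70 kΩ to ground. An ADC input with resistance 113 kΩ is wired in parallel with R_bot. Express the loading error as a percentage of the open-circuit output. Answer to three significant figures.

2.83 %

The divider's output (Thévenin) resistance is R_top‖R_bot = 3.293 kΩ.
Fractional drop under load = R_th/(R_th + R_L) = 3.293 / (3.293 + 113) = 0.02832.
So the output falls by 2.83 %.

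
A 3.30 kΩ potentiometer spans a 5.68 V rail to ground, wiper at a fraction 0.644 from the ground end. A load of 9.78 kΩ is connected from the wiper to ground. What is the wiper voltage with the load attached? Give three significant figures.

V ≈ 3.40 V

The wiper splits the pot into (1−α)R = 1.175 kΩ above and αR = 2.125 kΩ below.
Lower section ‖ load = 1.746 kΩ.
V_wiper = 5.68 × 1.746/(1.175 + 1.746) = 3.40 V.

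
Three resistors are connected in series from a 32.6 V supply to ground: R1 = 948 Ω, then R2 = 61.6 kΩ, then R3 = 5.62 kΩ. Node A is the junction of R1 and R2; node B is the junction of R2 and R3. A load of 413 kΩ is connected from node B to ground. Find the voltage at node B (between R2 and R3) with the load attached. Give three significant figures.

At node B, R3 is in parallel with the load: R3‖R_L = 5545 Ω.
Below node A the resistance is R2 + (R3‖R_L) = 67140 Ω, so V_A = 32.6 × 67140/68090 = 32.15 V.
Then V_B = V_A × (R3‖R_L)/(R2 + R3‖R_L) = 32.15 × 5545/67140 = 2.65 V.

V ≈ 2.65 V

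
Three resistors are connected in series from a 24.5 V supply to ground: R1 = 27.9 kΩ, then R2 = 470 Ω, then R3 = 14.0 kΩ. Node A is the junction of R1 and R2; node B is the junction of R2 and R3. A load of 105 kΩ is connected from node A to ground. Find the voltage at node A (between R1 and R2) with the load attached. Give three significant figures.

Below node A the series string R2+R3 = 14470 Ω sits in parallel with the 105000 Ω load: 12720 Ω.
V_A = 24.5 × 12720/(27900 + 12720) = 7.67 V.

V ≈ 7.67 V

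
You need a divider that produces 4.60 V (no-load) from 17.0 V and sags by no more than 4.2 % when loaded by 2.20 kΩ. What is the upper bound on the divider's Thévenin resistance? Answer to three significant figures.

Loading drop = R_th/(R_th + R_L) ≤ 0.0420, so R_th ≤ R_L · ε/(1−ε) = 2.20 kΩ × 0.0420/0.9580 = 96.5 Ω.

R_th ≤ 96.5 Ω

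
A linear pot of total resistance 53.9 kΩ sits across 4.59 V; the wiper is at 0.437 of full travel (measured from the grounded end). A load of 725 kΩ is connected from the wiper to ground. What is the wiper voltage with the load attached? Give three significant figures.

V ≈ 1.97 V

The wiper splits the pot into (1−α)R = 30.35 kΩ above and αR = 23.55 kΩ below.
Lower section ‖ load = 22.81 kΩ.
V_wiper = 4.59 × 22.81/(30.35 + 22.81) = 1.97 V.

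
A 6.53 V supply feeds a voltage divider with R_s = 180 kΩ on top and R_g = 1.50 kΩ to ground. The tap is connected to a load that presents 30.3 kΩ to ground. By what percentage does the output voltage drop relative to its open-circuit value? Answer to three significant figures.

The divider's output (Thévenin) resistance is R_s‖R_g = 1.488 kΩ.
Fractional drop under load = R_th/(R_th + R_L) = 1.488 / (1.488 + 30.3) = 0.04680.
So the output falls by 4.68 %.

4.68 %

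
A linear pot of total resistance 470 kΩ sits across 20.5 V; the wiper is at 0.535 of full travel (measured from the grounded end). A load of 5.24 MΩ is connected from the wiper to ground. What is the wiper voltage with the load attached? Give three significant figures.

V ≈ 10.7 V

The wiper splits the pot into (1−α)R = 218.5 kΩ above and αR = 251.5 kΩ below.
Lower section ‖ load = 239.9 kΩ.
V_wiper = 20.5 × 239.9/(218.5 + 239.9) = 10.7 V.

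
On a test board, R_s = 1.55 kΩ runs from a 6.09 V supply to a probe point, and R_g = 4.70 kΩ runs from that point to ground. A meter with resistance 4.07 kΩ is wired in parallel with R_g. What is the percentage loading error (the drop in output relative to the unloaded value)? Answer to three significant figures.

22.3 %

The divider's output (Thévenin) resistance is R_s‖R_g = 1.166 kΩ.
Fractional drop under load = R_th/(R_th + R_L) = 1.166 / (1.166 + 4.07) = 0.2226.
So the output falls by 22.3 %.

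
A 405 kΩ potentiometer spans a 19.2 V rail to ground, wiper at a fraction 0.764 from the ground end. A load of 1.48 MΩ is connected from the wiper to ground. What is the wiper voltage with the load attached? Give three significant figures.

V ≈ 14.0 V

The wiper splits the pot into (1−α)R = 95.58 kΩ above and αR = 309.4 kΩ below.
Lower section ‖ load = 255.9 kΩ.
V_wiper = 19.2 × 255.9/(95.58 + 255.9) = 14.0 V.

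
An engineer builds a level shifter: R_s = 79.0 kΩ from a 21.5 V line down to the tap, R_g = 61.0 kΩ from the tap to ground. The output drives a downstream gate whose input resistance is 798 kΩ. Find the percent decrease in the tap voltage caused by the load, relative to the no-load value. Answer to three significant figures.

The divider's output (Thévenin) resistance is R_s‖R_g = 34.42 kΩ.
Fractional drop under load = R_th/(R_th + R_L) = 34.42 / (34.42 + 798) = 0.04135.
So the output falls by 4.14 %.

4.14 %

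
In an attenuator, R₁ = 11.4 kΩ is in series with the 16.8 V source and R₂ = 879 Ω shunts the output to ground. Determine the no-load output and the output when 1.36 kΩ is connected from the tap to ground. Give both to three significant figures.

Open-circuit: V = 16.8 × 879/(11400 + 879) = 1.20 V.
With the load, R₂ becomes R₂‖R_L = 533.9 Ω, so V = 16.8 × 533.9/11930 = 0.752 V.

Unloaded: 1.20 V; loaded: 0.752 V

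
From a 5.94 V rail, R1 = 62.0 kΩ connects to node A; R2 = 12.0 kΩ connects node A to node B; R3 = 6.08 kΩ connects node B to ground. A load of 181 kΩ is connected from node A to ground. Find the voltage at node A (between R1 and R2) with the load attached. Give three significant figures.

Below node A the series string R2+R3 = 18.08 kΩ sits in parallel with the 181 kΩ load: 16.44 kΩ.
V_A = 5.94 × 16.44/(62.0 + 16.44) = 1.24 V.

V ≈ 1.24 V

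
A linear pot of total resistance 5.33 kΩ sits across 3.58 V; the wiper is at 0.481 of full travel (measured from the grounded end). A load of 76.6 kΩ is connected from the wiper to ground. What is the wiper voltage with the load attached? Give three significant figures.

V ≈ 1.69 V

The wiper splits the pot into (1−α)R = 2.766 kΩ above and αR = 2.564 kΩ below.
Lower section ‖ load = 2.481 kΩ.
V_wiper = 3.58 × 2.481/(2.766 + 2.481) = 1.69 V.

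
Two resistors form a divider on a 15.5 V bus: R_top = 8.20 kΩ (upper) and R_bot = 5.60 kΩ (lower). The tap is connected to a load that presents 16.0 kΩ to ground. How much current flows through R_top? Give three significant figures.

R_bot‖R_L = 4.148 kΩ, so the source sees R_top + R_bot‖R_L = 12.35 kΩ.
I = 15.5 V / 12.35 kΩ = 1.26 mA.

I ≈ 1.26 mA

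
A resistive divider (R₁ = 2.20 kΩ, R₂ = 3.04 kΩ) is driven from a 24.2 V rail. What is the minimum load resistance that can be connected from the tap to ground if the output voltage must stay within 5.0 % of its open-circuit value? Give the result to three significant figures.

R_L(min) ≈ 24.3 kΩ

Output resistance R_th = R₁‖R₂ = (2.20 × 3.04)/5.240 = 1.276 kΩ.
The fractional drop is R_th/(R_th + R_L); requiring this ≤ 0.0500 gives R_L ≥ R_th(1/0.0500 − 1) = 1.276 × 19.00 = 24.3 kΩ.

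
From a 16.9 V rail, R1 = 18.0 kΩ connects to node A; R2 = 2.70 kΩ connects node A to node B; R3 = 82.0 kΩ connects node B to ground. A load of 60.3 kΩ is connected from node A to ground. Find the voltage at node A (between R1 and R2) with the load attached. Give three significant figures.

V ≈ 11.2 V

Below node A the series string R2+R3 = 84.70 kΩ sits in parallel with the 60.3 kΩ load: 35.22 kΩ.
V_A = 16.9 × 35.22/(18.0 + 35.22) = 11.2 V.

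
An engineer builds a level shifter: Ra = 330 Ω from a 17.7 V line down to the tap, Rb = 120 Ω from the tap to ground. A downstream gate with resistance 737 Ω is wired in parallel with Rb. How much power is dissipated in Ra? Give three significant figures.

P ≈ 551 mW

Total resistance from the source is Ra + (Rb‖R_L) = 433.2 Ω, so I = 17.7/433.2 Ω = 40.86 mA.
P = I²·Ra = (40.86 mA)² × 330 Ω = 551 mW.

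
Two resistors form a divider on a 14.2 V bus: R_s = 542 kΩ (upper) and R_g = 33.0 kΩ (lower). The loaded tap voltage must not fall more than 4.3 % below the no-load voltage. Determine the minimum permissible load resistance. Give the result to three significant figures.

Output resistance R_th = R_s‖R_g = (542 × 33.0)/575.0 = 31.11 kΩ.
The fractional drop is R_th/(R_th + R_L); requiring this ≤ 0.0430 gives R_L ≥ R_th(1/0.0430 − 1) = 31.11 × 22.26 = 692 kΩ.

R_L(min) ≈ 692 kΩ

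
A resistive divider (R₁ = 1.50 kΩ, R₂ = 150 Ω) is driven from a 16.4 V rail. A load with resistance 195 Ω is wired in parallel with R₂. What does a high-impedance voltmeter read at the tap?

The load sits in parallel with R₂: R₂‖R_L = (150 × 195) / (150 + 195) = 84.78 Ω.
V_out = 16.4 × 84.78 / (1500 + 84.78) = 16.4 × 84.78/1585 = 0.877 V.
(Unloaded it would have been 1.49 V.)

V_out ≈ 0.877 V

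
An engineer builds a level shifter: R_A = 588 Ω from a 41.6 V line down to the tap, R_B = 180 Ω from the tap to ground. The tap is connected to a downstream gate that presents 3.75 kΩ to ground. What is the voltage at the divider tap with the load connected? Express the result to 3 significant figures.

The load sits in parallel with R_B: R_B‖R_L = (180 × 3750) / (180 + 3750) = 171.8 Ω.
V_out = 41.6 × 171.8 / (588 + 171.8) = 41.6 × 171.8/759.8 = 9.40 V.

V_out ≈ 9.40 V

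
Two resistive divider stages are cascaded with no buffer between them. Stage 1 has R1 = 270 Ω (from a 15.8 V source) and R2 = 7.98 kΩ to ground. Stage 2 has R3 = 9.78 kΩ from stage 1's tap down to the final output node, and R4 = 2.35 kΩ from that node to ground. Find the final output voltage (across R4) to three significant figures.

V_out ≈ 2.90 V

Stage 2 presents R3+R4 = 12130 Ω as a load on stage 1's tap.
Stage 1's lower leg becomes R2‖(R3+R4) = 4813 Ω, so V_mid = 15.8 × 4813/5083 = 14.96 V.
Stage 2 is itself unloaded: V_out = V_mid × R4/(R3+R4) = 14.96 × 2350/12130 = 2.90 V.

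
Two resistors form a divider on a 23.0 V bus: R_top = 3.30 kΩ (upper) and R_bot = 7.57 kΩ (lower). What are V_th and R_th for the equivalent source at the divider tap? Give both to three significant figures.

V_th is the open-circuit tap voltage: 23.0 × 7.57/(3.30 + 7.57) = 16.0 V.
With the supply zeroed, R_top and R_bot appear in parallel from the tap: R_th = R_top‖R_bot = (3.30 × 7.57)/10.87 = 2.30 kΩ.

V_th = 16.0 V, R_th = 2.30 kΩ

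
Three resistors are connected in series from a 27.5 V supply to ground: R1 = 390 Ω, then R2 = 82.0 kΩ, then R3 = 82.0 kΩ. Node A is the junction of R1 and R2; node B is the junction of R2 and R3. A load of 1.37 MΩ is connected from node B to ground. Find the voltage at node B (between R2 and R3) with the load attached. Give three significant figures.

V ≈ 13.3 V

At node B, R3 is in parallel with the load: R3‖R_L = 77370 Ω.
Below node A the resistance is R2 + (R3‖R_L) = 159400 Ω, so V_A = 27.5 × 159400/159800 = 27.43 V.
Then V_B = V_A × (R3‖R_L)/(R2 + R3‖R_L) = 27.43 × 77370/159400 = 13.3 V.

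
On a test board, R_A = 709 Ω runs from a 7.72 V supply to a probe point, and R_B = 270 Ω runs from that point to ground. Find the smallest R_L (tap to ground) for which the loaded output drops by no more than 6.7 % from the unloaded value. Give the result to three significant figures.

R_L(min) ≈ 2.72 kΩ

Output resistance R_th = R_A‖R_B = (709 × 270)/979.0 = 195.5 Ω.
The fractional drop is R_th/(R_th + R_L); requiring this ≤ 0.0670 gives R_L ≥ R_th(1/0.0670 − 1) = 195.5 × 13.93 = 2.72 kΩ.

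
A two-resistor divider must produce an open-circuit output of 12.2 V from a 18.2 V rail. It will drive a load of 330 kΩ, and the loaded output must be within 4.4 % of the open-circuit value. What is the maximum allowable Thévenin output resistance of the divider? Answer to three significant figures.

R_th ≤ 15.2 kΩ

Loading drop = R_th/(R_th + R_L) ≤ 0.0440, so R_th ≤ R_L · ε/(1−ε) = 330 kΩ × 0.0440/0.9560 = 15.2 kΩ.
(Any R1, R2 with R2/(R1+R2) = 0.670 and R1‖R2 ≤ 15.2 kΩ will meet the spec.)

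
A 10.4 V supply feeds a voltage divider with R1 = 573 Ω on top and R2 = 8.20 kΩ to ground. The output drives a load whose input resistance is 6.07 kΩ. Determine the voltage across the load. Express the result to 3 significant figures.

V_out ≈ 8.93 V

The load sits in parallel with R2: R2‖R_L = (8200 × 6070) / (8200 + 6070) = 3488 Ω.
V_out = 10.4 × 3488 / (573 + 3488) = 10.4 × 3488/4061 = 8.93 V.
(Unloaded it would have been 9.72 V.)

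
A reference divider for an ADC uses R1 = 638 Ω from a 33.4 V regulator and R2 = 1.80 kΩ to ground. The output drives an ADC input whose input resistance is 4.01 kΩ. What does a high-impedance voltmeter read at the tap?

The load sits in parallel with R2: R2‖R_L = (1800 × 4010) / (1800 + 4010) = 1242 Ω.
V_out = 33.4 × 1242 / (638 + 1242) = 33.4 × 1242/1880 = 22.1 V.
(Unloaded it would have been 24.7 V.)

V_out ≈ 22.1 V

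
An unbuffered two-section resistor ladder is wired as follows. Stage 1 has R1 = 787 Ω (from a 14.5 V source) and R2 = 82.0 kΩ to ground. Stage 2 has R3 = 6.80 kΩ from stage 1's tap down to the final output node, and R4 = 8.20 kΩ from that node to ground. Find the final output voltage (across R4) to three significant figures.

Stage 2 presents R3+R4 = 15000 Ω as a load on stage 1's tap.
Stage 1's lower leg becomes R2‖(R3+R4) = 12680 Ω, so V_mid = 14.5 × 12680/13470 = 13.65 V.
Stage 2 is itself unloaded: V_out = V_mid × R4/(R3+R4) = 13.65 × 8200/15000 = 7.46 V.

V_out ≈ 7.46 V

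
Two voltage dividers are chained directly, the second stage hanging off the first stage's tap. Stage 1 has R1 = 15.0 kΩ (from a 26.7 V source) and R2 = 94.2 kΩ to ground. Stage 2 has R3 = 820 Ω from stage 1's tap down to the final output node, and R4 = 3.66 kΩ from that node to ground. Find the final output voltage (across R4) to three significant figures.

Stage 2 presents R3+R4 = 4480 Ω as a load on stage 1's tap.
Stage 1's lower leg becomes R2‖(R3+R4) = 4277 Ω, so V_mid = 26.7 × 4277/19280 = 5.924 V.
Stage 2 is itself unloaded: V_out = V_mid × R4/(R3+R4) = 5.924 × 3660/4480 = 4.84 V.

V_out ≈ 4.84 V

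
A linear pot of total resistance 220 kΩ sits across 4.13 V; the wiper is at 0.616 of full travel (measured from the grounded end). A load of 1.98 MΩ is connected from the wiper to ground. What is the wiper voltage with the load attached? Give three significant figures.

The wiper splits the pot into (1−α)R = 84.48 kΩ above and αR = 135.5 kΩ below.
Lower section ‖ load = 126.8 kΩ.
V_wiper = 4.13 × 126.8/(84.48 + 126.8) = 2.48 V.

V ≈ 2.48 V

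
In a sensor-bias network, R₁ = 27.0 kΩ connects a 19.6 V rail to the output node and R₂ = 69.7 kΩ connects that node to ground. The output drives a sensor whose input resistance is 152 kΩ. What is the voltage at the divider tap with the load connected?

The load sits in parallel with R₂: R₂‖R_L = (69.7 × 152) / (69.7 + 152) = 47.79 kΩ.
V_out = 19.6 × 47.79 / (27.0 + 47.79) = 19.6 × 47.79/74.79 = 12.5 V.

V_out ≈ 12.5 V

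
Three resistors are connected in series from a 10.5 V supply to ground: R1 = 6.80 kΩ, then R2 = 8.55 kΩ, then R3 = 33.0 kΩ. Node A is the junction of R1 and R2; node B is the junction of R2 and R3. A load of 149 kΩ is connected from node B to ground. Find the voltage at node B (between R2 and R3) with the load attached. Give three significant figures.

V ≈ 6.70 V

At node B, R3 is in parallel with the load: R3‖R_L = 27.02 kΩ.
Below node A the resistance is R2 + (R3‖R_L) = 35.57 kΩ, so V_A = 10.5 × 35.57/42.37 = 8.815 V.
Then V_B = V_A × (R3‖R_L)/(R2 + R3‖R_L) = 8.815 × 27.02/35.57 = 6.70 V.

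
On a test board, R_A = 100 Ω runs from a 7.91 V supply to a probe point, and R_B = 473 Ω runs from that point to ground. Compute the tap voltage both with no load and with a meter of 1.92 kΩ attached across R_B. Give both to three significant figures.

Open-circuit: V = 7.91 × 473/(100 + 473) = 6.53 V.
With the load, R_B becomes R_B‖R_L = 379.5 Ω, so V = 7.91 × 379.5/479.5 = 6.26 V.

Unloaded: 6.53 V; loaded: 6.26 V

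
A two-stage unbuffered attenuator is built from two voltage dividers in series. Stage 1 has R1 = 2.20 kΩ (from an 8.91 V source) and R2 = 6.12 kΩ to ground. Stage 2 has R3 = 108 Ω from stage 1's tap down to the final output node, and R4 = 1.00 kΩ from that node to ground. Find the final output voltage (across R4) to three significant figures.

V_out ≈ 2.40 V

Stage 2 presents R3+R4 = 1108 Ω as a load on stage 1's tap.
Stage 1's lower leg becomes R2‖(R3+R4) = 938.2 Ω, so V_mid = 8.91 × 938.2/3138 = 2.664 V.
Stage 2 is itself unloaded: V_out = V_mid × R4/(R3+R4) = 2.664 × 1000/1108 = 2.40 V.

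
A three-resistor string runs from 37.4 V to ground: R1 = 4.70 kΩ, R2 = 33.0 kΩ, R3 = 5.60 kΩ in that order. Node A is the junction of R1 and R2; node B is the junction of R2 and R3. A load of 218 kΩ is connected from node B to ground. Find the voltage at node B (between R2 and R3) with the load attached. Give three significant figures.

V ≈ 4.73 V

At node B, R3 is in parallel with the load: R3‖R_L = 5.460 kΩ.
Below node A the resistance is R2 + (R3‖R_L) = 38.46 kΩ, so V_A = 37.4 × 38.46/43.16 = 33.33 V.
Then V_B = V_A × (R3‖R_L)/(R2 + R3‖R_L) = 33.33 × 5.460/38.46 = 4.73 V.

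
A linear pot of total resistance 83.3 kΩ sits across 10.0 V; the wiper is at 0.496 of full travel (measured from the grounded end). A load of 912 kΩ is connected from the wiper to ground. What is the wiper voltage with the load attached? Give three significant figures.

The wiper splits the pot into (1−α)R = 41.98 kΩ above and αR = 41.32 kΩ below.
Lower section ‖ load = 39.53 kΩ.
V_wiper = 10.0 × 39.53/(41.98 + 39.53) = 4.85 V.

V ≈ 4.85 V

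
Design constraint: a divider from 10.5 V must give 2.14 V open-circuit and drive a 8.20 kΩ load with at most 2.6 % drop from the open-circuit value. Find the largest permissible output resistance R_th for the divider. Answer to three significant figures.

Loading drop = R_th/(R_th + R_L) ≤ 0.0260, so R_th ≤ R_L · ε/(1−ε) = 8.20 kΩ × 0.0260/0.9740 = 219 Ω.
(Any R1, R2 with R2/(R1+R2) = 0.204 and R1‖R2 ≤ 219 Ω will meet the spec.)

R_th ≤ 219 Ω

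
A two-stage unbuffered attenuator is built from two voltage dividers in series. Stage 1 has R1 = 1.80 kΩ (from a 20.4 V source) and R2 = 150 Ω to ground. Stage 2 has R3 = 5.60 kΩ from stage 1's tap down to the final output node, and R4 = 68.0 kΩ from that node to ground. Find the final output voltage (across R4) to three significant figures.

V_out ≈ 1.45 V

Stage 2 presents R3+R4 = 73600 Ω as a load on stage 1's tap.
Stage 1's lower leg becomes R2‖(R3+R4) = 149.7 Ω, so V_mid = 20.4 × 149.7/1950 = 1.566 V.
Stage 2 is itself unloaded: V_out = V_mid × R4/(R3+R4) = 1.566 × 68000/73600 = 1.45 V.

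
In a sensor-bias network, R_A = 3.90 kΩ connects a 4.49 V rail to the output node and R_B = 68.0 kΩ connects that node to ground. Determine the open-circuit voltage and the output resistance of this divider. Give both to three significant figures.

V_th is the open-circuit tap voltage: 4.49 × 68.0/(3.90 + 68.0) = 4.25 V.
With the supply zeroed, R_A and R_B appear in parallel from the tap: R_th = R_A‖R_B = (3.90 × 68.0)/71.90 = 3.69 kΩ.

V_th = 4.25 V, R_th = 3.69 kΩ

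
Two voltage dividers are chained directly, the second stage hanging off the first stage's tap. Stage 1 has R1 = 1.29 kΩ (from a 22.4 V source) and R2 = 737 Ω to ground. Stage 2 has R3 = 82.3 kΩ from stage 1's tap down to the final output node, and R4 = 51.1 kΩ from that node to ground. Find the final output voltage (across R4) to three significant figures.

V_out ≈ 3.11 V

Stage 2 presents R3+R4 = 133400 Ω as a load on stage 1's tap.
Stage 1's lower leg becomes R2‖(R3+R4) = 733.0 Ω, so V_mid = 22.4 × 733.0/2023 = 8.116 V.
Stage 2 is itself unloaded: V_out = V_mid × R4/(R3+R4) = 8.116 × 51100/133400 = 3.11 V.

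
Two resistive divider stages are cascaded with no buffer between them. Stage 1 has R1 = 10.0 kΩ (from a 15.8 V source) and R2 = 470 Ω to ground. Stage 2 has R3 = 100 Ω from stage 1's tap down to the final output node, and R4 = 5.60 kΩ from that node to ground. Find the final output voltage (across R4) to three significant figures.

V_out ≈ 0.646 V

Stage 2 presents R3+R4 = 5700 Ω as a load on stage 1's tap.
Stage 1's lower leg becomes R2‖(R3+R4) = 434.2 Ω, so V_mid = 15.8 × 434.2/10430 = 0.6575 V.
Stage 2 is itself unloaded: V_out = V_mid × R4/(R3+R4) = 0.6575 × 5600/5700 = 0.646 V.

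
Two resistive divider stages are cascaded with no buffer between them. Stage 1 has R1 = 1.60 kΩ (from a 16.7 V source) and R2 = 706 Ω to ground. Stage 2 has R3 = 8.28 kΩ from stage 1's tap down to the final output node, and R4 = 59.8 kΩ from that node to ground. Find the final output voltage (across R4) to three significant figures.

Stage 2 presents R3+R4 = 68080 Ω as a load on stage 1's tap.
Stage 1's lower leg becomes R2‖(R3+R4) = 698.8 Ω, so V_mid = 16.7 × 698.8/2299 = 5.076 V.
Stage 2 is itself unloaded: V_out = V_mid × R4/(R3+R4) = 5.076 × 59800/68080 = 4.46 V.

V_out ≈ 4.46 V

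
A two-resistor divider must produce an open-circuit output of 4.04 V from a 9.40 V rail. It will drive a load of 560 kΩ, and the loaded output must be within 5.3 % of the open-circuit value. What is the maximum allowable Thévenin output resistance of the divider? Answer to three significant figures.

Loading drop = R_th/(R_th + R_L) ≤ 0.0530, so R_th ≤ R_L · ε/(1−ε) = 560 kΩ × 0.0530/0.9470 = 31.3 kΩ.

R_th ≤ 31.3 kΩ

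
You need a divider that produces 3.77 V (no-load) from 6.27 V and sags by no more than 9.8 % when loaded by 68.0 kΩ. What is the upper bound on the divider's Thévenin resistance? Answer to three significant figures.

Loading drop = R_th/(R_th + R_L) ≤ 0.0980, so R_th ≤ R_L · ε/(1−ε) = 68.0 kΩ × 0.0980/0.9020 = 7.39 kΩ.

R_th ≤ 7.39 kΩ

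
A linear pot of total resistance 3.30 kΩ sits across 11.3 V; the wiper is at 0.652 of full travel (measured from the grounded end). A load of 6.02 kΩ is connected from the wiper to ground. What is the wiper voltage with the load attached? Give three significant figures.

The wiper splits the pot into (1−α)R = 1.148 kΩ above and αR = 2.152 kΩ below.
Lower section ‖ load = 1.585 kΩ.
V_wiper = 11.3 × 1.585/(1.148 + 1.585) = 6.55 V.

V ≈ 6.55 V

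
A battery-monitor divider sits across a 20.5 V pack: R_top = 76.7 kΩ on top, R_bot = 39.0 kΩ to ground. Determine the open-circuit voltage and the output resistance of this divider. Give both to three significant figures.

V_th is the open-circuit tap voltage: 20.5 × 39.0/(76.7 + 39.0) = 6.91 V.
With the supply zeroed, R_top and R_bot appear in parallel from the tap: R_th = R_top‖R_bot = (76.7 × 39.0)/115.7 = 25.9 kΩ.

V_th = 6.91 V, R_th = 25.9 kΩ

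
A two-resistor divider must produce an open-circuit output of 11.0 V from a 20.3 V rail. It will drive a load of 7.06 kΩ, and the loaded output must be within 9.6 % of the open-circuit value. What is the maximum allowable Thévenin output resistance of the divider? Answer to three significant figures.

Loading drop = R_th/(R_th + R_L) ≤ 0.0960, so R_th ≤ R_L · ε/(1−ε) = 7.06 kΩ × 0.0960/0.9040 = 750 Ω.
(Any R1, R2 with R2/(R1+R2) = 0.542 and R1‖R2 ≤ 750 Ω will meet the spec.)

R_th ≤ 750 Ω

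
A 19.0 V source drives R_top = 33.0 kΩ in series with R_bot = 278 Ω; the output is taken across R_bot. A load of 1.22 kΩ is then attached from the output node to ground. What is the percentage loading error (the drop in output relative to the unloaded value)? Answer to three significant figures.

Unloaded V = 19.0 × 278/33280 = 0.1587 V.
Loaded: R_bot‖R_L = 226.4 Ω, giving V = 19.0 × 226.4/33230 = 0.1295 V.
Drop = (0.1587 − 0.1295) / 0.1587 = 18.4 %.

18.4 %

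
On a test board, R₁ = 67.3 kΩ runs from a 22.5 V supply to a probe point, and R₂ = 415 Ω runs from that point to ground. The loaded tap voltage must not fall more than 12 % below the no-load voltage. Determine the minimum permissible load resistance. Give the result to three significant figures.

Output resistance R_th = R₁‖R₂ = (67300 × 415)/67720 = 412.5 Ω.
The fractional drop is R_th/(R_th + R_L); requiring this ≤ 0.120 gives R_L ≥ R_th(1/0.120 − 1) = 412.5 × 7.333 = 3.02 kΩ.

R_L(min) ≈ 3.02 kΩ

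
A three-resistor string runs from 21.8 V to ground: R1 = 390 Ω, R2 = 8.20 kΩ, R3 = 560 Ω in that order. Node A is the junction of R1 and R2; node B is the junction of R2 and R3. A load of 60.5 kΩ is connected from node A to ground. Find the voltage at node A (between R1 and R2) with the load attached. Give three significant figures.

Below node A the series string R2+R3 = 8760 Ω sits in parallel with the 60500 Ω load: 7652 Ω.
V_A = 21.8 × 7652/(390 + 7652) = 20.7 V.

V ≈ 20.7 V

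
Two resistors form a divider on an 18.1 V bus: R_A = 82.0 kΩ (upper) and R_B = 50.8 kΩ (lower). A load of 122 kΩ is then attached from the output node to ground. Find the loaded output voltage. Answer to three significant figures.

V_out ≈ 5.51 V

The load sits in parallel with R_B: R_B‖R_L = (50.8 × 122) / (50.8 + 122) = 35.87 kΩ.
V_out = 18.1 × 35.87 / (82.0 + 35.87) = 18.1 × 35.87/117.9 = 5.51 V.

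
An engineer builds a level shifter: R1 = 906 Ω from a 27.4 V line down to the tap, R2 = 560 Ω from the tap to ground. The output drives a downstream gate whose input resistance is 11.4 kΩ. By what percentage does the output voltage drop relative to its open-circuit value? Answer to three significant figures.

The divider's output (Thévenin) resistance is R1‖R2 = 346.1 Ω.
Fractional drop under load = R_th/(R_th + R_L) = 346.1 / (346.1 + 11400) = 0.02946.
So the output falls by 2.95 %.

2.95 %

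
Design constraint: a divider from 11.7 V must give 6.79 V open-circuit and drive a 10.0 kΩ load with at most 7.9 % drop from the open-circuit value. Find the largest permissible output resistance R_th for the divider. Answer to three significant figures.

Loading drop = R_th/(R_th + R_L) ≤ 0.0790, so R_th ≤ R_L · ε/(1−ε) = 10.0 kΩ × 0.0790/0.9210 = 858 Ω.
(Any R1, R2 with R2/(R1+R2) = 0.580 and R1‖R2 ≤ 858 Ω will meet the spec.)

R_th ≤ 858 Ω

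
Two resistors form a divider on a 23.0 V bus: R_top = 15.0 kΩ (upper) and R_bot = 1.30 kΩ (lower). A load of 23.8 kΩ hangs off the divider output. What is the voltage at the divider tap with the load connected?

V_out ≈ 1.75 V

The load sits in parallel with R_bot: R_bot‖R_L = (1.30 × 23.8) / (1.30 + 23.8) = 1.233 kΩ.
V_out = 23.0 × 1.233 / (15.0 + 1.233) = 23.0 × 1.233/16.23 = 1.75 V.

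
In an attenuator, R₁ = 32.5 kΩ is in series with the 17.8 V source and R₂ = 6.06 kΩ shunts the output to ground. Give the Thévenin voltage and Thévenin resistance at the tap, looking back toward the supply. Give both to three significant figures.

V_th = 2.80 V, R_th = 5.11 kΩ

V_th is the open-circuit tap voltage: 17.8 × 6.06/(32.5 + 6.06) = 2.80 V.
With the supply zeroed, R₁ and R₂ appear in parallel from the tap: R_th = R₁‖R₂ = (32.5 × 6.06)/38.56 = 5.11 kΩ.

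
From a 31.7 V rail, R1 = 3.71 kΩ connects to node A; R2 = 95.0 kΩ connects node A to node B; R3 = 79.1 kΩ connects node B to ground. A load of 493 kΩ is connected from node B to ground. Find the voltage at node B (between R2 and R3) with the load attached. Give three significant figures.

V ≈ 12.9 V

At node B, R3 is in parallel with the load: R3‖R_L = 68.16 kΩ.
Below node A the resistance is R2 + (R3‖R_L) = 163.2 kΩ, so V_A = 31.7 × 163.2/166.9 = 31.00 V.
Then V_B = V_A × (R3‖R_L)/(R2 + R3‖R_L) = 31.00 × 68.16/163.2 = 12.9 V.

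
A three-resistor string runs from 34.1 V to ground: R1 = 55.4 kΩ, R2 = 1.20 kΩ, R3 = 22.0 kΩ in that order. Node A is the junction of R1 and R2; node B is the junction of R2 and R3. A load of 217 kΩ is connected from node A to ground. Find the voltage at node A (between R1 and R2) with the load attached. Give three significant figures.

V ≈ 9.36 V

Below node A the series string R2+R3 = 23.20 kΩ sits in parallel with the 217 kΩ load: 20.96 kΩ.
V_A = 34.1 × 20.96/(55.4 + 20.96) = 9.36 V.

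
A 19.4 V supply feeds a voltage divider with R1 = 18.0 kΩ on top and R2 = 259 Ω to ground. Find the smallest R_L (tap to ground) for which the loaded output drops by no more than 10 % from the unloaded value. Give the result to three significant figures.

Output resistance R_th = R1‖R2 = (18000 × 259)/18260 = 255.3 Ω.
The fractional drop is R_th/(R_th + R_L); requiring this ≤ 0.100 gives R_L ≥ R_th(1/0.100 − 1) = 255.3 × 9.000 = 2.30 kΩ.

R_L(min) ≈ 2.30 kΩ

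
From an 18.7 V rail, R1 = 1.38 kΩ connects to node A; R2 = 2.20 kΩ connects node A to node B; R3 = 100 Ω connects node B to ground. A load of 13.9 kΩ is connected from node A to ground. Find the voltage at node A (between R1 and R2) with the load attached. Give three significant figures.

V ≈ 11.0 V

Below node A the series string R2+R3 = 2300 Ω sits in parallel with the 13900 Ω load: 1973 Ω.
V_A = 18.7 × 1973/(1380 + 1973) = 11.0 V.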